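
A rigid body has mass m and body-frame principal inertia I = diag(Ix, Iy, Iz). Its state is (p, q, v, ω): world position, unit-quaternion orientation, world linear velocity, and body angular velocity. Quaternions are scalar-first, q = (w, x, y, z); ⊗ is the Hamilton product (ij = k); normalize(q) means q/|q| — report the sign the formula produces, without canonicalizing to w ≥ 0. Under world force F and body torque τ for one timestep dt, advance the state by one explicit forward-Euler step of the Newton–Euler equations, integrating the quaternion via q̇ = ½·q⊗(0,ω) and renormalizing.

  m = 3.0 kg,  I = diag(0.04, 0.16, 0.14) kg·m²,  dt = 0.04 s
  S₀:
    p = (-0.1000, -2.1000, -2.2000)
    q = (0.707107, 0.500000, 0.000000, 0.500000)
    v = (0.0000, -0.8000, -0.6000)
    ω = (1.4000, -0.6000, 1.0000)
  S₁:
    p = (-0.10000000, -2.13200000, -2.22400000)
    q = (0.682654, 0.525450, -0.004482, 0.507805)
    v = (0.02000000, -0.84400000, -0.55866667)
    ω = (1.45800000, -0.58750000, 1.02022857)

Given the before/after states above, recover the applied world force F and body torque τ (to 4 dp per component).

F = (1.5000, -3.3000, 3.1000)
τ = (0.0700, -0.0900, -0.0300)

v₁ − v₀ = (0.02000000, -0.04400000, 0.04133333)
m·(v₁−v₀)/dt = (1.5000, -3.3000, 3.1000)
rate change Δω = (0.05800000, 0.01250000, 0.02022857)
precession coupling = (0.0120, -0.1400, -0.1008)
τ = I·(Δω/dt) + ω₀×(Iω₀) = (0.0700, -0.0900, -0.0300)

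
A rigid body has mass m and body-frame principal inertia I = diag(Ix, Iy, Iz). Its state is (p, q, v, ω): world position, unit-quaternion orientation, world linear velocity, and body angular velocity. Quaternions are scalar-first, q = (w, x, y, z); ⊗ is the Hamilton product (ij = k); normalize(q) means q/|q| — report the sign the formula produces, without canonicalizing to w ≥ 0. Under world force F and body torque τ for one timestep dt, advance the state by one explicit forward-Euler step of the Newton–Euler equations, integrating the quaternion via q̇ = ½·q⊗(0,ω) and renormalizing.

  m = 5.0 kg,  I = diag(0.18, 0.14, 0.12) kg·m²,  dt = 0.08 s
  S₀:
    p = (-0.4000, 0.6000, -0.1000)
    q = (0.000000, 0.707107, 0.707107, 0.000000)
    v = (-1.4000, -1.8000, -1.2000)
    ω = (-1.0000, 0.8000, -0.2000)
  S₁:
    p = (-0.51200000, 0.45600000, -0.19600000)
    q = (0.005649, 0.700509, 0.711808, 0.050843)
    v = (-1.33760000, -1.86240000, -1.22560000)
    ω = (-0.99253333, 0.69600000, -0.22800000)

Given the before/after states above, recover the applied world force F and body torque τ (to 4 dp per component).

F = (3.9000, -3.9000, -1.6000)
τ = (0.0200, -0.1700, -0.0100)

v₁ − v₀ = (0.06240000, -0.06240000, -0.02560000)
F = m·Δv/dt = (3.9000, -3.9000, -1.6000)
ω₁ − ω₀ = (0.00746667, -0.10400000, -0.02800000)
precession coupling = (0.0032, 0.0120, 0.0320)
applied torque τ = (0.0200, -0.1700, -0.0100)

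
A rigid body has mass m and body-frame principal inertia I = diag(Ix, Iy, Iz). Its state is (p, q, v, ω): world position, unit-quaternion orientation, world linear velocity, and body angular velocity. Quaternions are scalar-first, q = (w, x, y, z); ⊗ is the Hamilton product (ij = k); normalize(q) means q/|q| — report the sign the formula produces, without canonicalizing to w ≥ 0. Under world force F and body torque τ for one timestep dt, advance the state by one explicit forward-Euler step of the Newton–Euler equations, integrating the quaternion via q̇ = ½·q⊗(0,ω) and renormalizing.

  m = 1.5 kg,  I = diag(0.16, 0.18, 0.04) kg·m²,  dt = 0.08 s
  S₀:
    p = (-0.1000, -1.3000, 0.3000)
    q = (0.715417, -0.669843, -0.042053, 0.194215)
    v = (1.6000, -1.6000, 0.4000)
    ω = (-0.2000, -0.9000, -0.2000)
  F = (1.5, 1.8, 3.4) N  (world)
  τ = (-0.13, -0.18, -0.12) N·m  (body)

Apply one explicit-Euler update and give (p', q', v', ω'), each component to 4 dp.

p' = (0.0280, -1.4280, 0.3320)
q' = (0.7096, -0.6678, -0.0747, 0.2121)
v' = (1.6800, -1.5040, 0.5813)
ω' = (-0.2524, -0.9821, -0.4472)

p' = p + v·dt = (0.0280, -1.4280, 0.3320)
v' = v + a·dt = (1.6800, -1.5040, 0.5813)
(τ − ω×Iω)/I = (-0.6550, -1.0267, -3.0900)
new body rate ω' = (-0.2524, -0.9821, -0.4472)
q⊗(0,ω) = (-0.1329733, 0.0401207, -0.8166869, 0.4513647)
q + ½dt·q⊗(0,ω), renormalized = (0.7096, -0.6678, -0.0747, 0.2121)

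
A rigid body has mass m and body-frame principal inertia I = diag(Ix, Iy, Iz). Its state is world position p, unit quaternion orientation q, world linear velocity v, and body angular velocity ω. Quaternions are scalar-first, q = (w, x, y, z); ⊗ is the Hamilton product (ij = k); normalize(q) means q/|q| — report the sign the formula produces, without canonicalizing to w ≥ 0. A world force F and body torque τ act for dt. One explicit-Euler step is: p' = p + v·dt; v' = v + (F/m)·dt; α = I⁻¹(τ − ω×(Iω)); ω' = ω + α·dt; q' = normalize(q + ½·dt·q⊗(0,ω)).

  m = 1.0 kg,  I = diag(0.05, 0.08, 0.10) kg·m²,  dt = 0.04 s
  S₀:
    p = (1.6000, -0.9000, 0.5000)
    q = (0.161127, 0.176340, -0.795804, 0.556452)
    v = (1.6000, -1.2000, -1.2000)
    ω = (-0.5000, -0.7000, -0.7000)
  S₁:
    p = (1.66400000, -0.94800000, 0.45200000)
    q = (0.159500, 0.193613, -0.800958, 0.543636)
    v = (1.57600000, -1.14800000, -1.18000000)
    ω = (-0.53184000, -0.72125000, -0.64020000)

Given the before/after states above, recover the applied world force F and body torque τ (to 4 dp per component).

F = (-0.6000, 1.3000, 0.5000)
τ = (-0.0300, -0.0600, 0.1600)

v₁ − v₀ = (-0.02400000, 0.05200000, 0.02000000)
F = m·Δv/dt = (-0.6000, 1.3000, 0.5000)
rate change Δω = (-0.03184000, -0.02125000, 0.05980000)
applied torque τ = (-0.0300, -0.0600, 0.1600)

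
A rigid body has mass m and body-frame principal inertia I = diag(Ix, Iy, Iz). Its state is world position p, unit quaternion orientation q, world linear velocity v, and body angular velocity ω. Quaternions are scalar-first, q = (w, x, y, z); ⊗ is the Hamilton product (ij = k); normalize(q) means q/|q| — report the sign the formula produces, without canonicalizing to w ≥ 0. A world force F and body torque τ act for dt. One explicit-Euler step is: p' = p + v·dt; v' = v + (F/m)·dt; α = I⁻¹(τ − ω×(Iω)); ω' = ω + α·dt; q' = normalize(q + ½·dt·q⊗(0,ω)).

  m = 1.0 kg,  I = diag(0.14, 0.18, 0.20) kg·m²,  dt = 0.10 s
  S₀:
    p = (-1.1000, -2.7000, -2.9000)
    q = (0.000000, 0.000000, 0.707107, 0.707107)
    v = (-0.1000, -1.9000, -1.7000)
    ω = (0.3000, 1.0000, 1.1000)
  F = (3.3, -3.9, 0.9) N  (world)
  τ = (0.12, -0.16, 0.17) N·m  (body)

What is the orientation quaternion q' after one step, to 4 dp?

q' = (-0.0740, 0.0035, 0.7157, 0.6945)

q⊗(0,ω) = (-1.4849247, 0.0707107, 0.2121321, -0.2121321)
updated quaternion q' = (-0.0740, 0.0035, 0.7157, 0.6945)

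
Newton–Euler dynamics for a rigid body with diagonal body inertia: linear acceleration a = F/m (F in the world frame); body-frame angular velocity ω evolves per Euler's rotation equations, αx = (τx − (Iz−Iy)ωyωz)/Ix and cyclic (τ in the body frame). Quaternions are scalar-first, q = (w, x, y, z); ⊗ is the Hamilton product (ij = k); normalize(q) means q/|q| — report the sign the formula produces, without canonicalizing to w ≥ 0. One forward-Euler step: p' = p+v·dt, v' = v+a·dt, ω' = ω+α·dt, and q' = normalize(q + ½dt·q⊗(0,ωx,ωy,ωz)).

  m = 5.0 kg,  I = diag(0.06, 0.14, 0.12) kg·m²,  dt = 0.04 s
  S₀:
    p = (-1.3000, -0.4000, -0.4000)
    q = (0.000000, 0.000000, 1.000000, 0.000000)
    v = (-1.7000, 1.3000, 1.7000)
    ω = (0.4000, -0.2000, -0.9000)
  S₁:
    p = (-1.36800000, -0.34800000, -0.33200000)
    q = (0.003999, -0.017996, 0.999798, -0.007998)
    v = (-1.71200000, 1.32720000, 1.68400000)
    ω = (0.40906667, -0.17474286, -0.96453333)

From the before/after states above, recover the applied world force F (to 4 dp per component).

velocity change Δv = (-0.01200000, 0.02720000, -0.01600000)
applied force F = (-1.5000, 3.4000, -2.0000)

F = (-1.5000, 3.4000, -2.0000)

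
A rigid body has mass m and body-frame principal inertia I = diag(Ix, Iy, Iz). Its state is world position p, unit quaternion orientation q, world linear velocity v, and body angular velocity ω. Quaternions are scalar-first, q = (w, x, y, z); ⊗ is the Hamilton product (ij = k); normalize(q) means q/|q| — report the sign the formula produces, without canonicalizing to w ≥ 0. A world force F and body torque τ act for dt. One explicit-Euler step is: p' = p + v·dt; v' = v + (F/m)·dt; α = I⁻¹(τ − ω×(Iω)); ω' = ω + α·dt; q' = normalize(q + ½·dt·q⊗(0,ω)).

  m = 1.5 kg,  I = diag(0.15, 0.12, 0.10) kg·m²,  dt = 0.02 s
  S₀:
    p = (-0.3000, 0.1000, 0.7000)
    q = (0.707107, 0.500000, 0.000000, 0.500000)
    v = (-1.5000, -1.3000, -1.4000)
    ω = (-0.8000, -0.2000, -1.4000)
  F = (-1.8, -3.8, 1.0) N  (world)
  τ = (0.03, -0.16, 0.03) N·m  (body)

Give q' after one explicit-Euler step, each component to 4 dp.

q' = (0.7180, 0.4953, 0.0016, 0.4890)

Hamilton product q⊗(0,ω) = (1.1000000, -0.4656856, 0.1585786, -1.0899498)
updated quaternion q' = (0.7180, 0.4953, 0.0016, 0.4890)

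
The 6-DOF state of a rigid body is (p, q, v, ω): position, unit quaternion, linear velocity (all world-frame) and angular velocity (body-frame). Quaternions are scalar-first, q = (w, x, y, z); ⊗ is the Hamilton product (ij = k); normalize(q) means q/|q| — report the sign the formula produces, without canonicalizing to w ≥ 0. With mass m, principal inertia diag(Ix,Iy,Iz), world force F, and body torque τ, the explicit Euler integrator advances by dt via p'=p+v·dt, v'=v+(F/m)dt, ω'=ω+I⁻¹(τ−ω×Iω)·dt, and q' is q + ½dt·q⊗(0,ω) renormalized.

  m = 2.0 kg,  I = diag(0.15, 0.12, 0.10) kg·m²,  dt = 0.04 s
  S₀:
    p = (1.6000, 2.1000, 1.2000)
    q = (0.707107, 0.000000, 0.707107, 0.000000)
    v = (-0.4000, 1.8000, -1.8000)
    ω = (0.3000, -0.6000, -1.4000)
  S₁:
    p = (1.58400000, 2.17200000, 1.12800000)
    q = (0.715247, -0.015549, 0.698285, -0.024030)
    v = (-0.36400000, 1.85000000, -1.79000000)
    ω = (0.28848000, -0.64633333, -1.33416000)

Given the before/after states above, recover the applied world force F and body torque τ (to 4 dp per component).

Δv = v₁−v₀ = (0.03600000, 0.05000000, 0.01000000)
m·(v₁−v₀)/dt = (1.8000, 2.5000, 0.5000)
Δω = ω₁−ω₀ = (-0.01152000, -0.04633333, 0.06584000)
precession coupling = (-0.0168, -0.0210, 0.0054)
applied torque τ = (-0.0600, -0.1600, 0.1700)

F = (1.8000, 2.5000, 0.5000)
τ = (-0.0600, -0.1600, 0.1700)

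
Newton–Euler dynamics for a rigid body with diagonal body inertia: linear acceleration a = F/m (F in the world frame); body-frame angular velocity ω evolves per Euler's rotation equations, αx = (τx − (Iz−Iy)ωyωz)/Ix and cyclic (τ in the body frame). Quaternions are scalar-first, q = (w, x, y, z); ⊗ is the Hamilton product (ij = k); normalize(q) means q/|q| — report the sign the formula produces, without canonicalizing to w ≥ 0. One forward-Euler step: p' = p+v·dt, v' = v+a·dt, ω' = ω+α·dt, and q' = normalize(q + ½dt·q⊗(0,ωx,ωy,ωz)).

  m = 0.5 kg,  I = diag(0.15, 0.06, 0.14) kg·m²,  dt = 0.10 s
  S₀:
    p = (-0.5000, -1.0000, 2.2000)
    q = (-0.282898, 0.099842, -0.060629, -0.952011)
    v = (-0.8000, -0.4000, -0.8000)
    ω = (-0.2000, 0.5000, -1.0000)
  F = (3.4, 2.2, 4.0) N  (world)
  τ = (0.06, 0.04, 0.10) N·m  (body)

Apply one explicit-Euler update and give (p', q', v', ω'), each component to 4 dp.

a = F/m = (6.8000, 4.4000, 8.0000)
p + v·dt = (-0.5800, -1.0400, 2.1200)
v + (F/m)dt = (-0.1200, 0.0400, 0.0000)
ω×(Iω) gyroscopic = (-0.0400, 0.0020, 0.0090)
angular accel α = (0.6667, 0.6333, 0.6500)
ω' = ω + α·dt = (-0.1333, 0.5633, -0.9350)
q⊗(0,ω) = (-0.9017281, 0.5932141, 0.1487952, 0.3206932)
q + ½dt·q⊗(0,ω), renormalized = (-0.3275, 0.1293, -0.0531, -0.9345)

p' = (-0.5800, -1.0400, 2.1200)
q' = (-0.3275, 0.1293, -0.0531, -0.9345)
v' = (-0.1200, 0.0400, 0.0000)
ω' = (-0.1333, 0.5633, -0.9350)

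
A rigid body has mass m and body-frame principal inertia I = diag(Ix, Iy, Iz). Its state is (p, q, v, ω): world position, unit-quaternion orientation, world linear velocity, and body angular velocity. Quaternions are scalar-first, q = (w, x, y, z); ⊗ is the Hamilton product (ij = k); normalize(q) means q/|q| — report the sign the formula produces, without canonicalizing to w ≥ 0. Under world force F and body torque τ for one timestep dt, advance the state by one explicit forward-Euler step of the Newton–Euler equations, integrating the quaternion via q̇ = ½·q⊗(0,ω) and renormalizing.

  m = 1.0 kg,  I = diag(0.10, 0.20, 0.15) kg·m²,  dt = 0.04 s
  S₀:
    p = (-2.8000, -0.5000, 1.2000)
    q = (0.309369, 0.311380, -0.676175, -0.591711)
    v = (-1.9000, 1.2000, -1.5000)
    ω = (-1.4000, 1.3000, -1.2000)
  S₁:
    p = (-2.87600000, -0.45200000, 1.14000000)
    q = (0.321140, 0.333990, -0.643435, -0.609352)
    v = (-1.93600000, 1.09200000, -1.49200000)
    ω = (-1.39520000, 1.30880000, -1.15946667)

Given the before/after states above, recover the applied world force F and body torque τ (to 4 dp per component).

F = (-0.9000, -2.7000, 0.2000)
τ = (0.0900, -0.0400, -0.0300)

Δv = v₁−v₀ = (-0.03600000, -0.10800000, 0.00800000)
F = m·Δv/dt = (-0.9000, -2.7000, 0.2000)
rate change Δω = (0.00480000, 0.00880000, 0.04053333)
ω₀×(Iω₀) = (0.0780, -0.0840, -0.1820)
applied torque τ = (0.0900, -0.0400, -0.0300)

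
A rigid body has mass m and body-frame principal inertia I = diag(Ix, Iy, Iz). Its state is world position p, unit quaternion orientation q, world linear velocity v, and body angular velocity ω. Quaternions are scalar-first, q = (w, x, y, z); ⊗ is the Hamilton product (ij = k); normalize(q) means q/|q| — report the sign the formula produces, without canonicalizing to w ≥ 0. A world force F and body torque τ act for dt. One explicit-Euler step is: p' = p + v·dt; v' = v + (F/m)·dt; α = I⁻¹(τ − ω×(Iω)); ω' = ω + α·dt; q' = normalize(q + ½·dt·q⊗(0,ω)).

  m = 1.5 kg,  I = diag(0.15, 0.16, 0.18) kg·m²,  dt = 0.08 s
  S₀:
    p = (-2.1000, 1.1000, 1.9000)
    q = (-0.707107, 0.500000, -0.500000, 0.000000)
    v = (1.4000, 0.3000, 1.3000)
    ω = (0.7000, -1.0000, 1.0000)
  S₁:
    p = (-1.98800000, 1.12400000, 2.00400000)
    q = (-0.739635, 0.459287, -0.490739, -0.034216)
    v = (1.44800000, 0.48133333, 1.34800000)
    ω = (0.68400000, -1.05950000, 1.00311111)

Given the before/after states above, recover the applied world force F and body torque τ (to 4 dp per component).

F = (0.9000, 3.4000, 0.9000)
τ = (-0.0500, -0.1400, 0.0000)

Δv = v₁−v₀ = (0.04800000, 0.18133333, 0.04800000)
applied force F = (0.9000, 3.4000, 0.9000)
ω₁ − ω₀ = (-0.01600000, -0.05950000, 0.00311111)
τ = I·(Δω/dt) + ω₀×(Iω₀) = (-0.0500, -0.1400, 0.0000)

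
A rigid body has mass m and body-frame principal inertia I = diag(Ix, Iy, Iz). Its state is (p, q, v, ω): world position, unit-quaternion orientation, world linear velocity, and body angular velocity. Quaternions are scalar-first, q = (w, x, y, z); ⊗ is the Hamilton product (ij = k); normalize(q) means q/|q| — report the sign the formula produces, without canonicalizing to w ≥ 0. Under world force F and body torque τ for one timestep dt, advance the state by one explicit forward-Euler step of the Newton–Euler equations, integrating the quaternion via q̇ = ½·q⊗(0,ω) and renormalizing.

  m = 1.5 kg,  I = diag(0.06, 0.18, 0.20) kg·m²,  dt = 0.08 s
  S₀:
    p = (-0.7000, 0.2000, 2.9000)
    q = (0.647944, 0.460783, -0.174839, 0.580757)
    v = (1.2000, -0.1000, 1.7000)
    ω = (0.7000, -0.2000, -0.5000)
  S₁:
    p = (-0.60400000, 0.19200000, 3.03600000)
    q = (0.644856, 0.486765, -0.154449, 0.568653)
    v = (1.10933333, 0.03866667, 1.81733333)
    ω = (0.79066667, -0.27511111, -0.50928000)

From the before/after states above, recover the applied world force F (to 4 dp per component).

F = (-1.7000, 2.6000, 2.2000)

velocity change Δv = (-0.09066667, 0.13866667, 0.11733333)
applied force F = (-1.7000, 2.6000, 2.2000)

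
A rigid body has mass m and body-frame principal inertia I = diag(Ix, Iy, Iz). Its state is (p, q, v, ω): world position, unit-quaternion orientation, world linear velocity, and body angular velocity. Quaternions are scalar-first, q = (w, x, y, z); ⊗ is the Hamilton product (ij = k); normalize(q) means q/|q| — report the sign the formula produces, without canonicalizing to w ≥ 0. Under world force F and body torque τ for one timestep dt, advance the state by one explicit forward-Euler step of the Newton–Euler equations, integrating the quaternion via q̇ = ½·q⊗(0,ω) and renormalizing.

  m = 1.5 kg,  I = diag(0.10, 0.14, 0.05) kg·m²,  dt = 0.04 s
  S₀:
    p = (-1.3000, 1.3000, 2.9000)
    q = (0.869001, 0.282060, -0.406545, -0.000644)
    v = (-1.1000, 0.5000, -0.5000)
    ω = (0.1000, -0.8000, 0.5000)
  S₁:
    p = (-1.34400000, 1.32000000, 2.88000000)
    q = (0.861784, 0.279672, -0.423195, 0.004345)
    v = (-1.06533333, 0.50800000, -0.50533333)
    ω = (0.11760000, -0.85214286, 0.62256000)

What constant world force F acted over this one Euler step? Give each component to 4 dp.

F = (1.3000, 0.3000, -0.2000)

Δv = v₁−v₀ = (0.03466667, 0.00800000, -0.00533333)
F = m·Δv/dt = (1.3000, 0.3000, -0.2000)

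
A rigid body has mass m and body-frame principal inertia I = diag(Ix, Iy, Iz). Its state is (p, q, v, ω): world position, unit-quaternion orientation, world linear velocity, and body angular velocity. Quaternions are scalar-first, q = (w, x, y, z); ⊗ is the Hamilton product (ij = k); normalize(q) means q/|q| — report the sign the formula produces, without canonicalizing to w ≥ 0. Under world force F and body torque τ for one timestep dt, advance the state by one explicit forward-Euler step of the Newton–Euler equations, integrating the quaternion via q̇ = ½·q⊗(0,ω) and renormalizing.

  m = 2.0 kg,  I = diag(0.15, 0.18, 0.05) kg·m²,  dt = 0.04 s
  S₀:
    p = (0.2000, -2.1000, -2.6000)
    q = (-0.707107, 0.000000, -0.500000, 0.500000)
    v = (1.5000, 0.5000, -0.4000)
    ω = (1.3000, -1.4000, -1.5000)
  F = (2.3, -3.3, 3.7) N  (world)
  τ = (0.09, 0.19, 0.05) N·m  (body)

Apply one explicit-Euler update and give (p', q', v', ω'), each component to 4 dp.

p' = (0.2600, -2.0800, -2.6160)
q' = (-0.7053, 0.0106, -0.4667, 0.5336)
v' = (1.5460, 0.4340, -0.3260)
ω' = (1.3968, -1.3144, -1.4163)

angular accel α = (2.4200, 2.1389, 2.0920)
new body rate ω' = (1.3968, -1.3144, -1.4163)
q⊗(0,ω) = (0.0500000, 0.5307609, 1.6399498, 1.7106605)
q + ½dt·q⊗(0,ω), renormalized = (-0.7053, 0.0106, -0.4667, 0.5336)
a = F/m = (1.1500, -1.6500, 1.8500)
p + v·dt = (0.2600, -2.0800, -2.6160)
v + (F/m)dt = (1.5460, 0.4340, -0.3260)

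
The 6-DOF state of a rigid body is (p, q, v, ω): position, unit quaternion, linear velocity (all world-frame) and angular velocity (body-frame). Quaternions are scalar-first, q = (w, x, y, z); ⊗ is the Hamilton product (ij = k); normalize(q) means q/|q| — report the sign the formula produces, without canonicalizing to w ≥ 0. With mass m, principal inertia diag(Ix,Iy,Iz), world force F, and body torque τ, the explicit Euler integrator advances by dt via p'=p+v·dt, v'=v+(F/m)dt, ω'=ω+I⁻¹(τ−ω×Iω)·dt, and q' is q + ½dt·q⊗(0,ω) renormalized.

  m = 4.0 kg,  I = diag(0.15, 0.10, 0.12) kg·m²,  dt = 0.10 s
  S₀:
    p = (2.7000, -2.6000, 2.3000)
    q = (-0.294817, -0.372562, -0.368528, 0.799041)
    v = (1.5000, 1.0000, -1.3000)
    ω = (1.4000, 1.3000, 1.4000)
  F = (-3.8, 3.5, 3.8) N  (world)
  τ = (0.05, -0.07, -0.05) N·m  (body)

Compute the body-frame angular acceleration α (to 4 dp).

α = (0.0907, -1.2880, 0.3417)

gyro term ω×Iω = (0.0364, 0.0588, -0.0910)
angular accel α = (0.0907, -1.2880, 0.3417)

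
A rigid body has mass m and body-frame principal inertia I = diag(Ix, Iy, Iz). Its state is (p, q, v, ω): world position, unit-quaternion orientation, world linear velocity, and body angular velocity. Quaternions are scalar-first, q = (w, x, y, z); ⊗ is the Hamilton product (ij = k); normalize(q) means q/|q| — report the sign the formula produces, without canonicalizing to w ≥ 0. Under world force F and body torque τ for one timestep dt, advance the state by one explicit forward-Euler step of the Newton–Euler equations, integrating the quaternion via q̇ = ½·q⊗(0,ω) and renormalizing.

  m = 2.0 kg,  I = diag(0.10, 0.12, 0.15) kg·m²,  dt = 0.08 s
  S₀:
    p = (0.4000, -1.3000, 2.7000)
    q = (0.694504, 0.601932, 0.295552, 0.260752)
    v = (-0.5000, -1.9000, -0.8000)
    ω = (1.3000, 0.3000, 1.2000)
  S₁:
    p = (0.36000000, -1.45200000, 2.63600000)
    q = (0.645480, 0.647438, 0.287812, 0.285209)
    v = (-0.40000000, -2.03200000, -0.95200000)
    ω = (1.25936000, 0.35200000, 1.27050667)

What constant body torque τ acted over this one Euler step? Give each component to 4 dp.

τ = (-0.0400, 0.0000, 0.1400)

rate change Δω = (-0.04064000, 0.05200000, 0.07050667)
precession coupling = (0.0108, -0.0780, 0.0078)
applied torque τ = (-0.0400, 0.0000, 0.1400)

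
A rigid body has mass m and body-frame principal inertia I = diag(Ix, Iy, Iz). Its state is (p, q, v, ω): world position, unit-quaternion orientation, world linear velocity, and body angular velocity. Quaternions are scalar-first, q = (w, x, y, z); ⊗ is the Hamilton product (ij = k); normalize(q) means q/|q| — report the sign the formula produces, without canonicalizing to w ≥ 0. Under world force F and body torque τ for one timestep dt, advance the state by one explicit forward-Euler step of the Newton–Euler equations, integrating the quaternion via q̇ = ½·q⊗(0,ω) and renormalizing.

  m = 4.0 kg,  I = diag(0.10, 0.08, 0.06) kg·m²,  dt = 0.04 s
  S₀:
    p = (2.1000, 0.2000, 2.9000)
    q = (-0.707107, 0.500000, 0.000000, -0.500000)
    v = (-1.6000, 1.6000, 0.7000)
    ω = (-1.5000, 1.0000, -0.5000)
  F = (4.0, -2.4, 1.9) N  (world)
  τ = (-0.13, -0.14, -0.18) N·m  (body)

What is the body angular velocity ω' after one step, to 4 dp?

ω×(Iω) gyroscopic = (0.0100, 0.0300, 0.0300)
angular accel α = (-1.4000, -2.1250, -3.5000)
new body rate ω' = (-1.5560, 0.9150, -0.6400)

ω' = (-1.5560, 0.9150, -0.6400)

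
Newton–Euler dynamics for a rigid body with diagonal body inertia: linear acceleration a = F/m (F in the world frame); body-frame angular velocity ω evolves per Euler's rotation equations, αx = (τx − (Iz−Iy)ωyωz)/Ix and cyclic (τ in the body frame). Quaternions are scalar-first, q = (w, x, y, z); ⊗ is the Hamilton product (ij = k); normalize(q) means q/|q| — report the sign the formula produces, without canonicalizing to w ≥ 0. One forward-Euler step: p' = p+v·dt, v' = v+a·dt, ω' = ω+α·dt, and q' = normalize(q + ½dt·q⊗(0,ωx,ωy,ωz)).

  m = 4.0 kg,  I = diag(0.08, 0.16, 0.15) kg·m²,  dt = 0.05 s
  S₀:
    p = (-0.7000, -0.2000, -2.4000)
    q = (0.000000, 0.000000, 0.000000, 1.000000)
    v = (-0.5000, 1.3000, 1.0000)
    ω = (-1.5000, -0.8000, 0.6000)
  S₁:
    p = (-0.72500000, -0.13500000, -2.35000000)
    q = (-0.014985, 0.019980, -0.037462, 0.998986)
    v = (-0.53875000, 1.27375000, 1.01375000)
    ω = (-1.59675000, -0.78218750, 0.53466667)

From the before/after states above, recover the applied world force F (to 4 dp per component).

F = (-3.1000, -2.1000, 1.1000)

v₁ − v₀ = (-0.03875000, -0.02625000, 0.01375000)
applied force F = (-3.1000, -2.1000, 1.1000)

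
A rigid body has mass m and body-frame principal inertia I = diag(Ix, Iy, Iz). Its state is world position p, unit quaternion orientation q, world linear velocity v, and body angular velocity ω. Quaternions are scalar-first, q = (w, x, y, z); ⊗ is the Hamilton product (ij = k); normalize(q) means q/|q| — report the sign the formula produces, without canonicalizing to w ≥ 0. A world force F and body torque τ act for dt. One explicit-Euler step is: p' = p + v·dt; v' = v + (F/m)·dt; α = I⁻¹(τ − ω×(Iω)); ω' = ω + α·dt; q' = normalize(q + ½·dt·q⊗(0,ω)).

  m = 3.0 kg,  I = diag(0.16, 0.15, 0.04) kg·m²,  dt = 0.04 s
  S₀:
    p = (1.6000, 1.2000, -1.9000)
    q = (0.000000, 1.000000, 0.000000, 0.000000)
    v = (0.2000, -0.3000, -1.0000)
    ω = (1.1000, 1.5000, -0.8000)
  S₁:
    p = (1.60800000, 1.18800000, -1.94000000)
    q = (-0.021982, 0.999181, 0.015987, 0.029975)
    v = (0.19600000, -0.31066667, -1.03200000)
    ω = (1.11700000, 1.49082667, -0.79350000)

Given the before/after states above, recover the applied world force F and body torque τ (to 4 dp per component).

Δv = v₁−v₀ = (-0.00400000, -0.01066667, -0.03200000)
m·(v₁−v₀)/dt = (-0.3000, -0.8000, -2.4000)
rate change Δω = (0.01700000, -0.00917333, 0.00650000)
τ = I·(Δω/dt) + ω₀×(Iω₀) = (0.2000, -0.1400, -0.0100)

F = (-0.3000, -0.8000, -2.4000)
τ = (0.2000, -0.1400, -0.0100)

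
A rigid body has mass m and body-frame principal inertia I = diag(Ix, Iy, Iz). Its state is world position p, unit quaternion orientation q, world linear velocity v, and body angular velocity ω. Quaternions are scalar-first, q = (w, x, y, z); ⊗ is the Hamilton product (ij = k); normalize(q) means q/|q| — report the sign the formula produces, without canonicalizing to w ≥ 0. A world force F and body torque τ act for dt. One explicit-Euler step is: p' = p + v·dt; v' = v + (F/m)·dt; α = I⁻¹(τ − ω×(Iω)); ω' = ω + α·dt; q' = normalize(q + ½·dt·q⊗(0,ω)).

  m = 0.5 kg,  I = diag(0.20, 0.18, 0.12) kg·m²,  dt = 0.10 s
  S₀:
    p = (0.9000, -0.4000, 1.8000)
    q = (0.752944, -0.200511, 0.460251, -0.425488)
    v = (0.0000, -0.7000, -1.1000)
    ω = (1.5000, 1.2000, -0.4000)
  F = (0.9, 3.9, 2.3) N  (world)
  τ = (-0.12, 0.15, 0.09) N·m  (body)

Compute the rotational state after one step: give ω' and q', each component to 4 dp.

ω×(Iω) gyroscopic = (0.0288, -0.0480, -0.0360)
α = I⁻¹(τ − ω×Iω) = (-0.7440, 1.1000, 1.0500)
ω' = ω + α·dt = (1.4256, 1.3100, -0.2950)
q⊗(0,ω) = (-0.4217299, 1.4559012, 0.1850964, -1.2321673)
q' = normalize(q + ½dt·q⊗(0,ω)) = (0.7284, -0.1271, 0.4673, -0.4848)

ω' = (1.4256, 1.3100, -0.2950)
q' = (0.7284, -0.1271, 0.4673, -0.4848)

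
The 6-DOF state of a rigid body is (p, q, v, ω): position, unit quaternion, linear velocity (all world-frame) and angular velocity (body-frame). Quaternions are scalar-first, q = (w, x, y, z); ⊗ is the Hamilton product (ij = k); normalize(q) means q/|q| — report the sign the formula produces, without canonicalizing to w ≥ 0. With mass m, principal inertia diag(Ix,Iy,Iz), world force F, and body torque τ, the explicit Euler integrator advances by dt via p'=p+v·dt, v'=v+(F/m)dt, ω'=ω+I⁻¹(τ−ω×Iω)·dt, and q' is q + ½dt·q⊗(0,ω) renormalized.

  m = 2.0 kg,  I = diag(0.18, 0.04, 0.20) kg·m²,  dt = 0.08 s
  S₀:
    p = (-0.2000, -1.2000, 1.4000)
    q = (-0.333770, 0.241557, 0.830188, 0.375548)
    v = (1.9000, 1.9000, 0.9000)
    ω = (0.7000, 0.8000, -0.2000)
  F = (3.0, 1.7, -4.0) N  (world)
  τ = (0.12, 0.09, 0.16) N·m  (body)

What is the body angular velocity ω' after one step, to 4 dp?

precession coupling ω×(Iω) = (-0.0256, 0.0028, -0.0784)
angular accel α = (0.8089, 2.1800, 1.1920)
ω' = ω + α·dt = (0.7647, 0.9744, -0.1046)

ω' = (0.7647, 0.9744, -0.1046)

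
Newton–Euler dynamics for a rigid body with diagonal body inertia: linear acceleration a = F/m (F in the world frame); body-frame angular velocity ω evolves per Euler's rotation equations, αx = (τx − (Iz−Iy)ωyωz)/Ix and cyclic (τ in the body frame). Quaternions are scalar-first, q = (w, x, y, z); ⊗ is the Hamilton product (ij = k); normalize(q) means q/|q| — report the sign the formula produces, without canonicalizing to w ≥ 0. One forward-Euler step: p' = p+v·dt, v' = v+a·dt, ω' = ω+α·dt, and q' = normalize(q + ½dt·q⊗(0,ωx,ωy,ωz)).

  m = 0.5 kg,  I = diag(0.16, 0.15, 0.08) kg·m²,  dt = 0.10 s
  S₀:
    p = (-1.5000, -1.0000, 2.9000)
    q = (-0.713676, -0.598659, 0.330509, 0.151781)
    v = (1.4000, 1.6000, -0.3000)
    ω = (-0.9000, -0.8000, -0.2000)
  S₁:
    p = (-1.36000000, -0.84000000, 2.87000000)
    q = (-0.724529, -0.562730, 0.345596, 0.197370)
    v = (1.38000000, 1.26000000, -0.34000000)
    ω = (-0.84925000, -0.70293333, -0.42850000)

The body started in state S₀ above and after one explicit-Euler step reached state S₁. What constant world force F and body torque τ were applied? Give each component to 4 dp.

velocity change Δv = (-0.02000000, -0.34000000, -0.04000000)
F = m·Δv/dt = (-0.1000, -1.7000, -0.2000)
ω₁ − ω₀ = (0.05075000, 0.09706667, -0.22850000)
applied torque τ = (0.0700, 0.1600, -0.1900)

F = (-0.1000, -1.7000, -0.2000)
τ = (0.0700, 0.1600, -0.1900)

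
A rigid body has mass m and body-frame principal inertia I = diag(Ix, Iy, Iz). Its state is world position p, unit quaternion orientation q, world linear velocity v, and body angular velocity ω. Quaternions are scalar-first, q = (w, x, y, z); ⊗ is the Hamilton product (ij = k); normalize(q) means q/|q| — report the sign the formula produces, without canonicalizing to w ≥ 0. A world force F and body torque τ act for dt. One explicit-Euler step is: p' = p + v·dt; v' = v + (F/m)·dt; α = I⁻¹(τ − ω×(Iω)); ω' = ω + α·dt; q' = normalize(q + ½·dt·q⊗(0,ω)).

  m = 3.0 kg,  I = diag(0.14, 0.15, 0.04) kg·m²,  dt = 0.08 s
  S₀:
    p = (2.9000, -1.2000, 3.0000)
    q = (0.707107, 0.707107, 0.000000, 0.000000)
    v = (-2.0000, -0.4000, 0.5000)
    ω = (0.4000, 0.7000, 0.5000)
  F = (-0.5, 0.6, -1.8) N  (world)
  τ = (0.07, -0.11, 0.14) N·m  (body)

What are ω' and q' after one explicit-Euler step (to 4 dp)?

precession coupling ω×(Iω) = (-0.0385, 0.0200, 0.0028)
α = I⁻¹(τ − ω×Iω) = (0.7750, -0.8667, 3.4300)
new body rate ω' = (0.4620, 0.6307, 0.7744)
Hamilton product q⊗(0,ω) = (-0.2828428, 0.2828428, 0.1414214, 0.8485284)
q + ½dt·q⊗(0,ω), renormalized = (0.6953, 0.7179, 0.0057, 0.0339)

ω' = (0.4620, 0.6307, 0.7744)
q' = (0.6953, 0.7179, 0.0057, 0.0339)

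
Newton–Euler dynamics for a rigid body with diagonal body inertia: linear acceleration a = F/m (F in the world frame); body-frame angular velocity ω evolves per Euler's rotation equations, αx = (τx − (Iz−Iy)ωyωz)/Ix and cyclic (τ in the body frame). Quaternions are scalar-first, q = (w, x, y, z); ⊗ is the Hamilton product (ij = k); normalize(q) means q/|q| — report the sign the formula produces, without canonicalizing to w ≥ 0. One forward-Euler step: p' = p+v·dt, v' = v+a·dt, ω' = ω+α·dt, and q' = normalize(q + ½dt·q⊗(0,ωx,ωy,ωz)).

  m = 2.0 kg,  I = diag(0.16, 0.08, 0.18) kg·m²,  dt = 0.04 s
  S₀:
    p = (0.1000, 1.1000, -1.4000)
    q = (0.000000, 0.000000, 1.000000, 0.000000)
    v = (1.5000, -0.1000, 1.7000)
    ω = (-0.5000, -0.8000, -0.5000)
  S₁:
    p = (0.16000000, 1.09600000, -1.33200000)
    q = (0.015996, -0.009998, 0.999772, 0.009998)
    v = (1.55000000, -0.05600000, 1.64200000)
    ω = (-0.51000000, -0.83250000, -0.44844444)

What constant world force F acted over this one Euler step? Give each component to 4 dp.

Δv = v₁−v₀ = (0.05000000, 0.04400000, -0.05800000)
m·(v₁−v₀)/dt = (2.5000, 2.2000, -2.9000)

F = (2.5000, 2.2000, -2.9000)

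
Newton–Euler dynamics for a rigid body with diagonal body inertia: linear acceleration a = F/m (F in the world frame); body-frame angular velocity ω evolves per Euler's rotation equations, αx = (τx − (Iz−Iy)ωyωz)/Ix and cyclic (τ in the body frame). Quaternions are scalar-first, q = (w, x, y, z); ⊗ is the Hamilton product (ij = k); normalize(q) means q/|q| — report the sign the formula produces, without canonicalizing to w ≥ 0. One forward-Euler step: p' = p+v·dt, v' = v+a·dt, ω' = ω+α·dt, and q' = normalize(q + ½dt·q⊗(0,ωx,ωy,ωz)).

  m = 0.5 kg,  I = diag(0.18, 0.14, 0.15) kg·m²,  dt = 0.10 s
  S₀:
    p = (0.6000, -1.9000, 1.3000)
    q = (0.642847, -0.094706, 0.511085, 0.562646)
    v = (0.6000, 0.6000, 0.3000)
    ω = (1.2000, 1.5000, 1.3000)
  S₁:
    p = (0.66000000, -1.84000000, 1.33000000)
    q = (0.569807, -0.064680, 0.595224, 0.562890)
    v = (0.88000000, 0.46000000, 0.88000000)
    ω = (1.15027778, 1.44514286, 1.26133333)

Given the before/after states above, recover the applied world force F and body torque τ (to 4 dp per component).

v₁ − v₀ = (0.28000000, -0.14000000, 0.58000000)
m·(v₁−v₀)/dt = (1.4000, -0.7000, 2.9000)
rate change Δω = (-0.04972222, -0.05485714, -0.03866667)
ω₀×(Iω₀) = (0.0195, 0.0468, -0.0720)
τ = I·(Δω/dt) + ω₀×(Iω₀) = (-0.0700, -0.0300, -0.1300)

F = (1.4000, -0.7000, 2.9000)
τ = (-0.0700, -0.0300, -0.1300)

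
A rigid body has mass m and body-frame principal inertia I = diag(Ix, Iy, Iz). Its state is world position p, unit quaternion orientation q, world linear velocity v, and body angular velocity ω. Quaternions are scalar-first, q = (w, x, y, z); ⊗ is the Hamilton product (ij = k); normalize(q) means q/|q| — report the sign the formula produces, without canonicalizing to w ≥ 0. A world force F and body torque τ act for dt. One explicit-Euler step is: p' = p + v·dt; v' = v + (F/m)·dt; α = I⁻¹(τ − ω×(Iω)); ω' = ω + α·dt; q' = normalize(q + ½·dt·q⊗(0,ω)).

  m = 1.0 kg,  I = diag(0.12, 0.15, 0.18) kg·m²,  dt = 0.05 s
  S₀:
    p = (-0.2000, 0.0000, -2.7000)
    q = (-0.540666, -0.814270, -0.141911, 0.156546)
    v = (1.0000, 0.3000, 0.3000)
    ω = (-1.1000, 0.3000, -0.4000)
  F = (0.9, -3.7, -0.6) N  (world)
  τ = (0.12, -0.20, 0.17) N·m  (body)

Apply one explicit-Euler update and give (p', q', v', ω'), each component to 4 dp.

p' = (-0.1500, 0.0150, -2.6850)
q' = (-0.5602, -0.7988, -0.1583, 0.1519)
v' = (1.0450, 0.1150, 0.2700)
ω' = (-1.0485, 0.2421, -0.3500)

a = F/m = (0.9000, -3.7000, -0.6000)
p + v·dt = (-0.1500, 0.0150, -2.6850)
new velocity v' = (1.0450, 0.1150, 0.2700)
α = I⁻¹(τ − ω×Iω) = (1.0300, -1.1573, 0.9994)
ω' = ω + α·dt = (-1.0485, 0.2421, -0.3500)
q⊗(0,ω) = (-0.7905053, 0.6045332, -0.6601084, -0.1841167)
updated quaternion q' = (-0.5602, -0.7988, -0.1583, 0.1519)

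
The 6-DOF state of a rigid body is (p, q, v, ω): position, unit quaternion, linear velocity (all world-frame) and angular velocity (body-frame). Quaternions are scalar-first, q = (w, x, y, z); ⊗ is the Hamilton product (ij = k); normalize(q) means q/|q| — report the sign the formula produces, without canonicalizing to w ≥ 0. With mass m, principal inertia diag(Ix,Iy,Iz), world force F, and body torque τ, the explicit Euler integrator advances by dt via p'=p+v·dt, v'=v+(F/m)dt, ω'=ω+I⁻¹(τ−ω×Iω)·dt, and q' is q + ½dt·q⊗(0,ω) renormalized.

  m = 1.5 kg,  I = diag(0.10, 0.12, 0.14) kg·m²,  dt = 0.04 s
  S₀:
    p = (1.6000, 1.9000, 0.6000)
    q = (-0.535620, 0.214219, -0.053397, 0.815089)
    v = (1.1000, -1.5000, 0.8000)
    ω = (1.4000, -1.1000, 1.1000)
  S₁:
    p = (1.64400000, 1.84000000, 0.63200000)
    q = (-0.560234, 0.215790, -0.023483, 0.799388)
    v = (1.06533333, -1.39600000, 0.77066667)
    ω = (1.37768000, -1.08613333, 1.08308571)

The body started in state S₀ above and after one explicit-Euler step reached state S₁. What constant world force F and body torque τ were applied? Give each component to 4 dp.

Δv = v₁−v₀ = (-0.03466667, 0.10400000, -0.02933333)
F = m·Δv/dt = (-1.3000, 3.9000, -1.1000)
ω₁ − ω₀ = (-0.02232000, 0.01386667, -0.01691429)
ω₀×(Iω₀) = (-0.0242, -0.0616, -0.0308)
τ = I·(Δω/dt) + ω₀×(Iω₀) = (-0.0800, -0.0200, -0.0900)

F = (-1.3000, 3.9000, -1.1000)
τ = (-0.0800, -0.0200, -0.0900)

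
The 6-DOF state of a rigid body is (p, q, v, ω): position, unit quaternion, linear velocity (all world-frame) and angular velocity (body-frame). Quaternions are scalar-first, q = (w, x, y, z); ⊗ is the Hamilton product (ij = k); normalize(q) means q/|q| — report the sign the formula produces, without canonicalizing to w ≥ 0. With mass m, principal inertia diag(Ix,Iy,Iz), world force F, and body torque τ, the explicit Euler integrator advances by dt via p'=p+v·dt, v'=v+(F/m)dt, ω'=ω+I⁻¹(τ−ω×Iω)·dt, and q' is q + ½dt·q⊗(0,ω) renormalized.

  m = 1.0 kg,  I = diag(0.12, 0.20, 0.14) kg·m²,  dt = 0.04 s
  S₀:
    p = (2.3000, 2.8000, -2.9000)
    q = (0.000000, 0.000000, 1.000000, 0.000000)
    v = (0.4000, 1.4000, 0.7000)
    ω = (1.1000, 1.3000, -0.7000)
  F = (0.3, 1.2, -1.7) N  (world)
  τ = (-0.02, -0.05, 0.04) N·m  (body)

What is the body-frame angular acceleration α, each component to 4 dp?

ω×(Iω) gyroscopic = (0.0546, 0.0154, 0.1144)
(τ − ω×Iω)/I = (-0.6217, -0.3270, -0.5314)

α = (-0.6217, -0.3270, -0.5314)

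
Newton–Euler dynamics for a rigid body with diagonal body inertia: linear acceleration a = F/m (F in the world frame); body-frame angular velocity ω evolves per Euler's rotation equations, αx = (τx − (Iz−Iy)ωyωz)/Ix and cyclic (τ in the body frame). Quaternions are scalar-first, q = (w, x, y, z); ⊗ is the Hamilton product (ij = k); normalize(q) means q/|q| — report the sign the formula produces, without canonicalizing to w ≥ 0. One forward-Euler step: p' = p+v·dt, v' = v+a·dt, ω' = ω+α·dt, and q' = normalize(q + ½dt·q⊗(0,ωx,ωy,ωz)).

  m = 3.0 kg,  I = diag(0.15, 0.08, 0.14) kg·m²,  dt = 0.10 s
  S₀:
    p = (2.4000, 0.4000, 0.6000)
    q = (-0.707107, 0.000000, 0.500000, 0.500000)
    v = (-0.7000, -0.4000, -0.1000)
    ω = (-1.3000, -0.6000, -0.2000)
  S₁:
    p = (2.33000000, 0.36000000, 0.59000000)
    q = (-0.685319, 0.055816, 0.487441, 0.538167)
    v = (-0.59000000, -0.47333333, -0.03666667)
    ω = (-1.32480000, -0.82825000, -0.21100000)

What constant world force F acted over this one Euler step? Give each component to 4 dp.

F = (3.3000, -2.2000, 1.9000)

velocity change Δv = (0.11000000, -0.07333333, 0.06333333)
m·(v₁−v₀)/dt = (3.3000, -2.2000, 1.9000)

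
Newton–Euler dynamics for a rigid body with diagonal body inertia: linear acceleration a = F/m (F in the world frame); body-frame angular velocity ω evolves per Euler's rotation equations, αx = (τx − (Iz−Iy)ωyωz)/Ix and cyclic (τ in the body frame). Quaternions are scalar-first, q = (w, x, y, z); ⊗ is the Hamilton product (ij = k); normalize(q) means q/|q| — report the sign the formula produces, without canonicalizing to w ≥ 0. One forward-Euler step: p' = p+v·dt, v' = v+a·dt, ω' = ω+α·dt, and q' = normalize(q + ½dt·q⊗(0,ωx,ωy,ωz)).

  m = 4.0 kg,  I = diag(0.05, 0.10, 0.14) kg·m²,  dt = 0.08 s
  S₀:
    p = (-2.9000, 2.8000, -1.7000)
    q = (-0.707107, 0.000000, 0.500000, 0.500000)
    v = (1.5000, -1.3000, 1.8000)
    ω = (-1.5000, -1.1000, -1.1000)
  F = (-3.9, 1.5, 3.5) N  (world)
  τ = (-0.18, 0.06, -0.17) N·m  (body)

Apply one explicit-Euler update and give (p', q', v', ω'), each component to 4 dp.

p' = (-2.7800, 2.6960, -1.5560)
q' = (-0.6606, 0.0423, 0.4993, 0.5590)
v' = (1.4220, -1.2700, 1.8700)
ω' = (-1.8654, -0.9332, -1.2443)

α = I⁻¹(τ − ω×Iω) = (-4.5680, 2.0850, -1.8036)
ω' = ω + α·dt = (-1.8654, -0.9332, -1.2443)
Hamilton product q⊗(0,ω) = (1.1000000, 1.0606605, 0.0278177, 1.5278177)
updated quaternion q' = (-0.6606, 0.0423, 0.4993, 0.5590)
a = F/m = (-0.9750, 0.3750, 0.8750)
p' = p + v·dt = (-2.7800, 2.6960, -1.5560)
new velocity v' = (1.4220, -1.2700, 1.8700)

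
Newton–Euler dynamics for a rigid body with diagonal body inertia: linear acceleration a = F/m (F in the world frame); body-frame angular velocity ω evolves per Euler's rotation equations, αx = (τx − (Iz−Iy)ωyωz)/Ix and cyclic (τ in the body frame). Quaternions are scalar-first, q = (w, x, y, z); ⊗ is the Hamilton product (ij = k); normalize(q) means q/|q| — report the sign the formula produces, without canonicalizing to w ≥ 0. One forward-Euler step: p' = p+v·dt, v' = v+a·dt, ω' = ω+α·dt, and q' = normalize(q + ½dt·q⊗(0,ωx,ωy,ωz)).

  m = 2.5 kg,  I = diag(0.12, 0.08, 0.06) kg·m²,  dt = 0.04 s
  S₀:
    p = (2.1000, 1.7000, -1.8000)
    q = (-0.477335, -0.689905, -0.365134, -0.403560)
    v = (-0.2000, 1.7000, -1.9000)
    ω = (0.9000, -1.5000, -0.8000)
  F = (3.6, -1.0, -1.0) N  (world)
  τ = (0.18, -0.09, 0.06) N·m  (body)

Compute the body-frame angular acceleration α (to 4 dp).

precession coupling ω×(Iω) = (-0.0240, -0.0432, 0.0540)
angular accel α = (1.7000, -0.5850, 0.1000)

α = (1.7000, -0.5850, 0.1000)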